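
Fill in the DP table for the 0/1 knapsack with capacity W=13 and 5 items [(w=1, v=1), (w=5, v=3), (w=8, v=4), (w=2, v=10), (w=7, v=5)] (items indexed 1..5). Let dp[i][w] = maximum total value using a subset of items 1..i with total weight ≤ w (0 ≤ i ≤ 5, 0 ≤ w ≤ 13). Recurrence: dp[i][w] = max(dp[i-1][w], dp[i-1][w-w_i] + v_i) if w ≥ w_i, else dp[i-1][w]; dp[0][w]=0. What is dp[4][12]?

i\w   0   1   2   3   4   5   6   7   8   9  10  11  12  13
  0   0   0   0   0   0   0   0   0   0   0   0   0   0   0
  1   0   1   1   1   1   1   1   1   1   1   1   1   1   1
  2   0   1   1   1   1   3   4   4   4   4   4   4   4   4
  3   0   1   1   1   1   3   4   4   4   5   5   5   5   7
  4   0   1  10  11  11  11  11  13  14  14  14  15  15  15
  5   0   1  10  11  11  11  11  13  14  15  16  16  16  16

15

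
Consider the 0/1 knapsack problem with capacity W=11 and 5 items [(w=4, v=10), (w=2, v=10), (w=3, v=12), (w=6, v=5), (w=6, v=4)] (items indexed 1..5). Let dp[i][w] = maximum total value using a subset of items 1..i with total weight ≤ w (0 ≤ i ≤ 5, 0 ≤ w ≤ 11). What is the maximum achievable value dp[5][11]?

i\w   0   1   2   3   4   5   6   7   8   9  10  11
  0   0   0   0   0   0   0   0   0   0   0   0   0
  1   0   0   0   0  10  10  10  10  10  10  10  10
  2   0   0  10  10  10  10  20  20  20  20  20  20
  3   0   0  10  12  12  22  22  22  22  32  32  32
  4   0   0  10  12  12  22  22  22  22  32  32  32
  5   0   0  10  12  12  22  22  22  22  32  32  32

32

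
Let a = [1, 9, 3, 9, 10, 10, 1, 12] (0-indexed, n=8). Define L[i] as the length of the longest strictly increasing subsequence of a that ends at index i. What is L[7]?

   i    0    1    2    3    4    5    6    7
a[i]    1    9    3    9   10   10    1   12
L[i]    1    2    2    3    4    4    1    5

5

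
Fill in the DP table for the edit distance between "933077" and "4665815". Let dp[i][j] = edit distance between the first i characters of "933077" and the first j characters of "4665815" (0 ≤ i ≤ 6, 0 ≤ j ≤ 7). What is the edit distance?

   ''  4  6  6  5  8  1  5
''  0  1  2  3  4  5  6  7
 9  1  1  2  3  4  5  6  7
 3  2  2  2  3  4  5  6  7
 3  3  3  3  3  4  5  6  7
 0  4  4  4  4  4  5  6  7
 7  5  5  5  5  5  5  6  7
 7  6  6  6  6  6  6  6  7

7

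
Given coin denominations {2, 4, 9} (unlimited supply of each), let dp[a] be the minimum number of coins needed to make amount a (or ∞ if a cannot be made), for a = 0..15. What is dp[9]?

 a  0  1  2  3  4  5  6  7  8  9 10 11 12 13 14 15
dp  0  -  1  -  1  -  2  -  2  1  3  2  3  2  4  3
(- denotes ∞ / unreachable)

1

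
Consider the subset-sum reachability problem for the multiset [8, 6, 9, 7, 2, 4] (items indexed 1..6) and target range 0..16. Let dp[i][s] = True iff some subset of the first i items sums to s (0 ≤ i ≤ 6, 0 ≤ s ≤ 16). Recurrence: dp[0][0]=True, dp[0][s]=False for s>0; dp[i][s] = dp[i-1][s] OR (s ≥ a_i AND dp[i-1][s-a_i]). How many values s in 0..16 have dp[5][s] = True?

i\s   0   1   2   3   4   5   6   7   8   9  10  11  12  13  14  15  16
  0   T   F   F   F   F   F   F   F   F   F   F   F   F   F   F   F   F
  1   T   F   F   F   F   F   F   F   T   F   F   F   F   F   F   F   F
  2   T   F   F   F   F   F   T   F   T   F   F   F   F   F   T   F   F
  3   T   F   F   F   F   F   T   F   T   T   F   F   F   F   T   T   F
  4   T   F   F   F   F   F   T   T   T   T   F   F   F   T   T   T   T
  5   T   F   T   F   F   F   T   T   T   T   T   T   F   T   T   T   T
  6   T   F   T   F   T   F   T   T   T   T   T   T   T   T   T   T   T

12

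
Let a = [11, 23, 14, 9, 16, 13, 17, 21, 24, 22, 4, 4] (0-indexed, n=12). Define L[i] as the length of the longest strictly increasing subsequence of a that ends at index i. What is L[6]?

   i    0    1    2    3    4    5    6    7    8    9   10   11
a[i]   11   23   14    9   16   13   17   21   24   22    4    4
L[i]    1    2    2    1    3    2    4    5    6    6    1    1

4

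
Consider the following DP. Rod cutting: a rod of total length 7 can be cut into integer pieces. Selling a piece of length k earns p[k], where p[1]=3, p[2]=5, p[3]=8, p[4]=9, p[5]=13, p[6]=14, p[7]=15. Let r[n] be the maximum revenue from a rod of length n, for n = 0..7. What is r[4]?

12

   n    0    1    2    3    4    5    6    7
r[n]    0    3    6    9   12   15   18   21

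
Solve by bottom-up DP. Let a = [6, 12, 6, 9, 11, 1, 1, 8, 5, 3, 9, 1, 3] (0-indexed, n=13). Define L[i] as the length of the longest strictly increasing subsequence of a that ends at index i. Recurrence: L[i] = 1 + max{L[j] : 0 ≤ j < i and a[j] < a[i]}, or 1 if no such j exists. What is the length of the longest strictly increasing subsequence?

   i    0    1    2    3    4    5    6    7    8    9   10   11   12
a[i]    6   12    6    9   11    1    1    8    5    3    9    1    3
L[i]    1    2    1    2    3    1    1    2    2    2    3    1    2

3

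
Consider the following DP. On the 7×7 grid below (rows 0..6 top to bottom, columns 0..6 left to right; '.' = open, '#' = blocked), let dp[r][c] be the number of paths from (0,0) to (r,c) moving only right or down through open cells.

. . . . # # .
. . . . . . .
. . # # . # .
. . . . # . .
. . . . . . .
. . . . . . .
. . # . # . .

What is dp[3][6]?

4

r\c   0   1   2   3   4   5   6
  0   1   1   1   1   0   0   0
  1   1   2   3   4   4   4   4
  2   1   3   0   0   4   0   4
  3   1   4   4   4   0   0   4
  4   1   5   9  13  13  13  17
  5   1   6  15  28  41  54  71
  6   1   7   0  28   0  54 125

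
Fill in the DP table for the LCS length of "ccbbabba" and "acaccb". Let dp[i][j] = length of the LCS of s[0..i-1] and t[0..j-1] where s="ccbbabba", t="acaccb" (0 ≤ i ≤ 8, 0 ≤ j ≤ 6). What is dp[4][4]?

2

   ''  a  c  a  c  c  b
''  0  0  0  0  0  0  0
 c  0  0  1  1  1  1  1
 c  0  0  1  1  2  2  2
 b  0  0  1  1  2  2  3
 b  0  0  1  1  2  2  3
 a  0  1  1  2  2  2  3
 b  0  1  1  2  2  2  3
 b  0  1  1  2  2  2  3
 a  0  1  1  2  2  2  3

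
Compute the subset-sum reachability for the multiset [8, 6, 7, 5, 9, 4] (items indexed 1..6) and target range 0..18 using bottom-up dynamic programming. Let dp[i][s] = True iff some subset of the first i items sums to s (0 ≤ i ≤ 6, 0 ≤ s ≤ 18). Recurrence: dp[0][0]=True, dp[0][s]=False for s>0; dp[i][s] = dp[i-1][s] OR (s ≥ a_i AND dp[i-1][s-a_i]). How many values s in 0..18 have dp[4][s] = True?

11

i\s   0   1   2   3   4   5   6   7   8   9  10  11  12  13  14  15  16  17  18
  0   T   F   F   F   F   F   F   F   F   F   F   F   F   F   F   F   F   F   F
  1   T   F   F   F   F   F   F   F   T   F   F   F   F   F   F   F   F   F   F
  2   T   F   F   F   F   F   T   F   T   F   F   F   F   F   T   F   F   F   F
  3   T   F   F   F   F   F   T   T   T   F   F   F   F   T   T   T   F   F   F
  4   T   F   F   F   F   T   T   T   T   F   F   T   T   T   T   T   F   F   T
  5   T   F   F   F   F   T   T   T   T   T   F   T   T   T   T   T   T   T   T
  6   T   F   F   F   T   T   T   T   T   T   T   T   T   T   T   T   T   T   T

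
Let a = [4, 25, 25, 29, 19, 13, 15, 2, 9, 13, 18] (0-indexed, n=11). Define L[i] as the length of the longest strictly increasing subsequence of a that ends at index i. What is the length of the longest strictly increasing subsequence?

   i    0    1    2    3    4    5    6    7    8    9   10
a[i]    4   25   25   29   19   13   15    2    9   13   18
L[i]    1    2    2    3    2    2    3    1    2    3    4

4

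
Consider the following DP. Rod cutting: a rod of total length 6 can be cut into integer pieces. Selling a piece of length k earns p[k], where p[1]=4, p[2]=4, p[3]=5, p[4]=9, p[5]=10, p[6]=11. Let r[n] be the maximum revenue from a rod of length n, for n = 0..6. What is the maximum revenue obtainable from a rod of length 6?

24

   n    0    1    2    3    4    5    6
r[n]    0    4    8   12   16   20   24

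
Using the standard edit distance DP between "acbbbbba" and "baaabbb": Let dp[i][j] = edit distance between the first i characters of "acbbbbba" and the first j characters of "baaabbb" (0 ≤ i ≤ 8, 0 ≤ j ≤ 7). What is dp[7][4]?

6

   ''  b  a  a  a  b  b  b
''  0  1  2  3  4  5  6  7
 a  1  1  1  2  3  4  5  6
 c  2  2  2  2  3  4  5  6
 b  3  2  3  3  3  3  4  5
 b  4  3  3  4  4  3  3  4
 b  5  4  4  4  5  4  3  3
 b  6  5  5  5  5  5  4  3
 b  7  6  6  6  6  5  5  4
 a  8  7  6  6  6  6  6  5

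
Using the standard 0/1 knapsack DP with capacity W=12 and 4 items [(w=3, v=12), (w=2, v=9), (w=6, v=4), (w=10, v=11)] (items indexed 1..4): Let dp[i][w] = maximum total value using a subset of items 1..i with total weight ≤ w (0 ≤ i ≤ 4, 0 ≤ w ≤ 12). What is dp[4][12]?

i\w   0   1   2   3   4   5   6   7   8   9  10  11  12
  0   0   0   0   0   0   0   0   0   0   0   0   0   0
  1   0   0   0  12  12  12  12  12  12  12  12  12  12
  2   0   0   9  12  12  21  21  21  21  21  21  21  21
  3   0   0   9  12  12  21  21  21  21  21  21  25  25
  4   0   0   9  12  12  21  21  21  21  21  21  25  25

25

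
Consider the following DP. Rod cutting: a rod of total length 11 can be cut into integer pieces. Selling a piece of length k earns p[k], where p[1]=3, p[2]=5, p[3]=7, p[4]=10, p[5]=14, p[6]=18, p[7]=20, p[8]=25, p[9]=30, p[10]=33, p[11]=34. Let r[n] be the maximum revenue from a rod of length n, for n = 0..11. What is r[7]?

   n    0    1    2    3    4    5    6    7    8    9   10   11
r[n]    0    3    6    9   12   15   18   21   25   30   33   36

21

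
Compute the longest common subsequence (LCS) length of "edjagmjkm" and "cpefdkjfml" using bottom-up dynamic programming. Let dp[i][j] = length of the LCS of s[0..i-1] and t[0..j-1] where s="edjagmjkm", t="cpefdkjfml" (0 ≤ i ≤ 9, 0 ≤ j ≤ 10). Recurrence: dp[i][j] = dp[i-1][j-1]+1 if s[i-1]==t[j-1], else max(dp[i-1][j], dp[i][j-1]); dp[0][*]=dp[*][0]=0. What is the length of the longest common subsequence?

4

   ''  c  p  e  f  d  k  j  f  m  l
''  0  0  0  0  0  0  0  0  0  0  0
 e  0  0  0  1  1  1  1  1  1  1  1
 d  0  0  0  1  1  2  2  2  2  2  2
 j  0  0  0  1  1  2  2  3  3  3  3
 a  0  0  0  1  1  2  2  3  3  3  3
 g  0  0  0  1  1  2  2  3  3  3  3
 m  0  0  0  1  1  2  2  3  3  4  4
 j  0  0  0  1  1  2  2  3  3  4  4
 k  0  0  0  1  1  2  3  3  3  4  4
 m  0  0  0  1  1  2  3  3  3  4  4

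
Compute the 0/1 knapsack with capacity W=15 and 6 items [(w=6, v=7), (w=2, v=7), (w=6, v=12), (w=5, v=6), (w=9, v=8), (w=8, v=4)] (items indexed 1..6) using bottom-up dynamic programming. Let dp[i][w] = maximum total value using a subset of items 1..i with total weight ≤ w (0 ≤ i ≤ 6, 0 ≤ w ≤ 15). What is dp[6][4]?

i\w   0   1   2   3   4   5   6   7   8   9  10  11  12  13  14  15
  0   0   0   0   0   0   0   0   0   0   0   0   0   0   0   0   0
  1   0   0   0   0   0   0   7   7   7   7   7   7   7   7   7   7
  2   0   0   7   7   7   7   7   7  14  14  14  14  14  14  14  14
  3   0   0   7   7   7   7  12  12  19  19  19  19  19  19  26  26
  4   0   0   7   7   7   7  12  13  19  19  19  19  19  25  26  26
  5   0   0   7   7   7   7  12  13  19  19  19  19  19  25  26  26
  6   0   0   7   7   7   7  12  13  19  19  19  19  19  25  26  26

7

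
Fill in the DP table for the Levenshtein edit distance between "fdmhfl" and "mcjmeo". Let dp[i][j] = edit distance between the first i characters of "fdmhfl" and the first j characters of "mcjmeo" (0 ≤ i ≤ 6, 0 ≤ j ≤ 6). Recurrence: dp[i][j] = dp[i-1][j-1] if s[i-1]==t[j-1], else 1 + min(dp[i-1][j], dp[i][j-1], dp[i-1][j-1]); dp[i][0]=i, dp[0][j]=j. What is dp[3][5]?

   ''  m  c  j  m  e  o
''  0  1  2  3  4  5  6
 f  1  1  2  3  4  5  6
 d  2  2  2  3  4  5  6
 m  3  2  3  3  3  4  5
 h  4  3  3  4  4  4  5
 f  5  4  4  4  5  5  5
 l  6  5  5  5  5  6  6

4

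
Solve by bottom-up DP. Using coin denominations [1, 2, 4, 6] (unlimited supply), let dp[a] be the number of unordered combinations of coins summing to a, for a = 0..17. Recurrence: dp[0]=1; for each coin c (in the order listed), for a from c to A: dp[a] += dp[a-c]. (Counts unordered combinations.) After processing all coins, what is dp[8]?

11

after  coin     0     1     2     3     4     5     6     7     8     9    10    11    12    13    14    15    16    17
          1     1     1     1     1     1     1     1     1     1     1     1     1     1     1     1     1     1     1
          2     1     1     2     2     3     3     4     4     5     5     6     6     7     7     8     8     9     9
          4     1     1     2     2     4     4     6     6     9     9    12    12    16    16    20    20    25    25
          6     1     1     2     2     4     4     7     7    11    11    16    16    23    23    31    31    41    41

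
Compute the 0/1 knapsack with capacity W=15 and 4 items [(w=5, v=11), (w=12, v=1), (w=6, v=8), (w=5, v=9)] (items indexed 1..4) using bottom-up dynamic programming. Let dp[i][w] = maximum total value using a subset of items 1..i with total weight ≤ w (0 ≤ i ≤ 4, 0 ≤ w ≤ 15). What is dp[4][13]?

20

i\w   0   1   2   3   4   5   6   7   8   9  10  11  12  13  14  15
  0   0   0   0   0   0   0   0   0   0   0   0   0   0   0   0   0
  1   0   0   0   0   0  11  11  11  11  11  11  11  11  11  11  11
  2   0   0   0   0   0  11  11  11  11  11  11  11  11  11  11  11
  3   0   0   0   0   0  11  11  11  11  11  11  19  19  19  19  19
  4   0   0   0   0   0  11  11  11  11  11  20  20  20  20  20  20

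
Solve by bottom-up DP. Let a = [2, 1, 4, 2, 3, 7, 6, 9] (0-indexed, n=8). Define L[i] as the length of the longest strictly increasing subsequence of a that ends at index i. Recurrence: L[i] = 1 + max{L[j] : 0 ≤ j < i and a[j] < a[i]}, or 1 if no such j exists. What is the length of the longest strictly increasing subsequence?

5

   i    0    1    2    3    4    5    6    7
a[i]    2    1    4    2    3    7    6    9
L[i]    1    1    2    2    3    4    4    5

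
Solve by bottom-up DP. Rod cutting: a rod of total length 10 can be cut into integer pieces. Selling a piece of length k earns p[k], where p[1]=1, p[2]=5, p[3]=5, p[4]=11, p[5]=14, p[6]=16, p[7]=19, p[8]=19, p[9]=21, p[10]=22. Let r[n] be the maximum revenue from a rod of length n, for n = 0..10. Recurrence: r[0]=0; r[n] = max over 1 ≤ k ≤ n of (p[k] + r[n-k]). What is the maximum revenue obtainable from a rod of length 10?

28

   n    0    1    2    3    4    5    6    7    8    9   10
r[n]    0    1    5    6   11   14   16   19   22   25   28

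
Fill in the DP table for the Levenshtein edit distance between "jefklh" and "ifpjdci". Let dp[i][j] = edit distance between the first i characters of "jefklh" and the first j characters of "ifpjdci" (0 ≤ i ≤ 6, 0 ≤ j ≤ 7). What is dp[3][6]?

   ''  i  f  p  j  d  c  i
''  0  1  2  3  4  5  6  7
 j  1  1  2  3  3  4  5  6
 e  2  2  2  3  4  4  5  6
 f  3  3  2  3  4  5  5  6
 k  4  4  3  3  4  5  6  6
 l  5  5  4  4  4  5  6  7
 h  6  6  5  5  5  5  6  7

5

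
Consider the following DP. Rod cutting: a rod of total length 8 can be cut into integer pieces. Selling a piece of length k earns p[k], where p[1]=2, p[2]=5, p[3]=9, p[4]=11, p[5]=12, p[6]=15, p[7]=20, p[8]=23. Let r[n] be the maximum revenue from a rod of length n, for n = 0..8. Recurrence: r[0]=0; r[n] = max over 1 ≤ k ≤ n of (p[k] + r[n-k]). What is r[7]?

   n    0    1    2    3    4    5    6    7    8
r[n]    0    2    5    9   11   14   18   20   23

20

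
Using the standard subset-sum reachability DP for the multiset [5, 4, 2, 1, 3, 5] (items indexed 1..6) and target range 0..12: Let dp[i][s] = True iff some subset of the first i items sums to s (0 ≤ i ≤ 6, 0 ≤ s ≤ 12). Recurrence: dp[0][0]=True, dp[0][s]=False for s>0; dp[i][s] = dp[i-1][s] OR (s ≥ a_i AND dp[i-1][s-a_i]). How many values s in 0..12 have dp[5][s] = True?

13

i\s   0   1   2   3   4   5   6   7   8   9  10  11  12
  0   T   F   F   F   F   F   F   F   F   F   F   F   F
  1   T   F   F   F   F   T   F   F   F   F   F   F   F
  2   T   F   F   F   T   T   F   F   F   T   F   F   F
  3   T   F   T   F   T   T   T   T   F   T   F   T   F
  4   T   T   T   T   T   T   T   T   T   T   T   T   T
  5   T   T   T   T   T   T   T   T   T   T   T   T   T
  6   T   T   T   T   T   T   T   T   T   T   T   T   T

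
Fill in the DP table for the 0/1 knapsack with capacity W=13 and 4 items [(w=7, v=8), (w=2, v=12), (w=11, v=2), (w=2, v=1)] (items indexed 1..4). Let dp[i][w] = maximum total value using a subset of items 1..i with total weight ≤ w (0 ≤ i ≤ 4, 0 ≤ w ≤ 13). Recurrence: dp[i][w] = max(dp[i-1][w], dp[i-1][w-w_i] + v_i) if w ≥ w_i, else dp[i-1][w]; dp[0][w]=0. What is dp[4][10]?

i\w   0   1   2   3   4   5   6   7   8   9  10  11  12  13
  0   0   0   0   0   0   0   0   0   0   0   0   0   0   0
  1   0   0   0   0   0   0   0   8   8   8   8   8   8   8
  2   0   0  12  12  12  12  12  12  12  20  20  20  20  20
  3   0   0  12  12  12  12  12  12  12  20  20  20  20  20
  4   0   0  12  12  13  13  13  13  13  20  20  21  21  21

20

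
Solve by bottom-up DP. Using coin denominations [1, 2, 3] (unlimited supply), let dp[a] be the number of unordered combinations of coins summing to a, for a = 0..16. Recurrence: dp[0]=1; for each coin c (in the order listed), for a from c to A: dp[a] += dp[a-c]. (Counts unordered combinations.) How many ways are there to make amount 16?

30

after  coin     0     1     2     3     4     5     6     7     8     9    10    11    12    13    14    15    16
          1     1     1     1     1     1     1     1     1     1     1     1     1     1     1     1     1     1
          2     1     1     2     2     3     3     4     4     5     5     6     6     7     7     8     8     9
          3     1     1     2     3     4     5     7     8    10    12    14    16    19    21    24    27    30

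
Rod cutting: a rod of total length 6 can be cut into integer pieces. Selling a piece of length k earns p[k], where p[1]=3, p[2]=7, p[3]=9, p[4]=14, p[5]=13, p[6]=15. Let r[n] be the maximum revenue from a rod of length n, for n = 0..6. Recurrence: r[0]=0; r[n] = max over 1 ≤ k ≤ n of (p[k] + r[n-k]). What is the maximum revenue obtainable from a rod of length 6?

21

   n    0    1    2    3    4    5    6
r[n]    0    3    7   10   14   17   21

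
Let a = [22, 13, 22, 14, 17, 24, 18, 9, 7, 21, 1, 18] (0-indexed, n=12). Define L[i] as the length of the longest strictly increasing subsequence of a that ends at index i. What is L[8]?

1

   i    0    1    2    3    4    5    6    7    8    9   10   11
a[i]   22   13   22   14   17   24   18    9    7   21    1   18
L[i]    1    1    2    2    3    4    4    1    1    5    1    4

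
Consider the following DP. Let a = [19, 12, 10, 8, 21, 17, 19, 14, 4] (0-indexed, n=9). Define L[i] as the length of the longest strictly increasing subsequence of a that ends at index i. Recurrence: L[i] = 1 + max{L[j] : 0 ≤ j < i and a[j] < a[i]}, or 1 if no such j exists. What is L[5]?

2

   i    0    1    2    3    4    5    6    7    8
a[i]   19   12   10    8   21   17   19   14    4
L[i]    1    1    1    1    2    2    3    2    1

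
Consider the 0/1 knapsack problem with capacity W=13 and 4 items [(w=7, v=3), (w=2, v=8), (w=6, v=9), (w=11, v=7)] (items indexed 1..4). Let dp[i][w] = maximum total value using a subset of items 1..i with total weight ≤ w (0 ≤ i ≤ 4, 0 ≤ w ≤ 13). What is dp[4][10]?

17

i\w   0   1   2   3   4   5   6   7   8   9  10  11  12  13
  0   0   0   0   0   0   0   0   0   0   0   0   0   0   0
  1   0   0   0   0   0   0   0   3   3   3   3   3   3   3
  2   0   0   8   8   8   8   8   8   8  11  11  11  11  11
  3   0   0   8   8   8   8   9   9  17  17  17  17  17  17
  4   0   0   8   8   8   8   9   9  17  17  17  17  17  17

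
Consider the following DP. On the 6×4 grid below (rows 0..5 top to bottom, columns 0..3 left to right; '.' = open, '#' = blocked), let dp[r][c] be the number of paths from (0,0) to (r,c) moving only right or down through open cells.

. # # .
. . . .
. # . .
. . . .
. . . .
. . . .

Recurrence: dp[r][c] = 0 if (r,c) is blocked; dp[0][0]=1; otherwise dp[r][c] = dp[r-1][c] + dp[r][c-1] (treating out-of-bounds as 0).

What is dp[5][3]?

15

r\c   0   1   2   3
  0   1   0   0   0
  1   1   1   1   1
  2   1   0   1   2
  3   1   1   2   4
  4   1   2   4   8
  5   1   3   7  15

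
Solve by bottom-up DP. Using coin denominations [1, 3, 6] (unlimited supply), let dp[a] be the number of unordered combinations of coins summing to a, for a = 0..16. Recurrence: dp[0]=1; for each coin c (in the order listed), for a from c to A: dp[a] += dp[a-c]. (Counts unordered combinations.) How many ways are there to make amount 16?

12

after  coin     0     1     2     3     4     5     6     7     8     9    10    11    12    13    14    15    16
          1     1     1     1     1     1     1     1     1     1     1     1     1     1     1     1     1     1
          3     1     1     1     2     2     2     3     3     3     4     4     4     5     5     5     6     6
          6     1     1     1     2     2     2     4     4     4     6     6     6     9     9     9    12    12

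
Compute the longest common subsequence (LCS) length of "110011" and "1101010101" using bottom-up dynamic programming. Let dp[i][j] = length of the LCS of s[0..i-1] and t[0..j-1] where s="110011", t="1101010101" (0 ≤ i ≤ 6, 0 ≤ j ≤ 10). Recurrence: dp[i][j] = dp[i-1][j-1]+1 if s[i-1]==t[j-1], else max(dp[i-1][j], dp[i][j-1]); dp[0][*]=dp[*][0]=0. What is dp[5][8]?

   ''  1  1  0  1  0  1  0  1  0  1
''  0  0  0  0  0  0  0  0  0  0  0
 1  0  1  1  1  1  1  1  1  1  1  1
 1  0  1  2  2  2  2  2  2  2  2  2
 0  0  1  2  3  3  3  3  3  3  3  3
 0  0  1  2  3  3  4  4  4  4  4  4
 1  0  1  2  3  4  4  5  5  5  5  5
 1  0  1  2  3  4  4  5  5  6  6  6

5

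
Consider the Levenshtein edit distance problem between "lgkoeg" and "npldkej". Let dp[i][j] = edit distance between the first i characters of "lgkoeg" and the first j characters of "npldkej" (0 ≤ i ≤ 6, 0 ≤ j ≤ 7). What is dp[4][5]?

4

   ''  n  p  l  d  k  e  j
''  0  1  2  3  4  5  6  7
 l  1  1  2  2  3  4  5  6
 g  2  2  2  3  3  4  5  6
 k  3  3  3  3  4  3  4  5
 o  4  4  4  4  4  4  4  5
 e  5  5  5  5  5  5  4  5
 g  6  6  6  6  6  6  5  5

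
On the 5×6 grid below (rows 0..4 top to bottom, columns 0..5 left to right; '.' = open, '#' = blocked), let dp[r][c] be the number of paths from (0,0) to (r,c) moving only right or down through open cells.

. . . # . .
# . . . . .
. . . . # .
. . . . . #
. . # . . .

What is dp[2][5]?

r\c   0   1   2   3   4   5
  0   1   1   1   0   0   0
  1   0   1   2   2   2   2
  2   0   1   3   5   0   2
  3   0   1   4   9   9   0
  4   0   1   0   9  18  18

2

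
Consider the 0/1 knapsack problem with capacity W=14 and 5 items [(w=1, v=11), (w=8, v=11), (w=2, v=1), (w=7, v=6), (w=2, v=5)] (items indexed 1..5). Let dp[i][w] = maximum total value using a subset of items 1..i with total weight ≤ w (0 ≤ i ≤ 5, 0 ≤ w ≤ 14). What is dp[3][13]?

i\w   0   1   2   3   4   5   6   7   8   9  10  11  12  13  14
  0   0   0   0   0   0   0   0   0   0   0   0   0   0   0   0
  1   0  11  11  11  11  11  11  11  11  11  11  11  11  11  11
  2   0  11  11  11  11  11  11  11  11  22  22  22  22  22  22
  3   0  11  11  12  12  12  12  12  12  22  22  23  23  23  23
  4   0  11  11  12  12  12  12  12  17  22  22  23  23  23  23
  5   0  11  11  16  16  17  17  17  17  22  22  27  27  28  28

23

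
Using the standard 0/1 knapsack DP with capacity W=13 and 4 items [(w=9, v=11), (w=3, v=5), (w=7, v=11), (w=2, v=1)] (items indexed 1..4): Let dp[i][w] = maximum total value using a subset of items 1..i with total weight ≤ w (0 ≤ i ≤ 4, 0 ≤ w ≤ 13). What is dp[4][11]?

16

i\w   0   1   2   3   4   5   6   7   8   9  10  11  12  13
  0   0   0   0   0   0   0   0   0   0   0   0   0   0   0
  1   0   0   0   0   0   0   0   0   0  11  11  11  11  11
  2   0   0   0   5   5   5   5   5   5  11  11  11  16  16
  3   0   0   0   5   5   5   5  11  11  11  16  16  16  16
  4   0   0   1   5   5   6   6  11  11  12  16  16  17  17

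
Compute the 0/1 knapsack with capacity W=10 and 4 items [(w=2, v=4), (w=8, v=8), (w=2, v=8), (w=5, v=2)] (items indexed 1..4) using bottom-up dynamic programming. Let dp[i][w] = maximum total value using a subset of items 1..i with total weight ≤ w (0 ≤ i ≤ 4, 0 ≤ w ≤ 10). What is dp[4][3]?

i\w   0   1   2   3   4   5   6   7   8   9  10
  0   0   0   0   0   0   0   0   0   0   0   0
  1   0   0   4   4   4   4   4   4   4   4   4
  2   0   0   4   4   4   4   4   4   8   8  12
  3   0   0   8   8  12  12  12  12  12  12  16
  4   0   0   8   8  12  12  12  12  12  14  16

8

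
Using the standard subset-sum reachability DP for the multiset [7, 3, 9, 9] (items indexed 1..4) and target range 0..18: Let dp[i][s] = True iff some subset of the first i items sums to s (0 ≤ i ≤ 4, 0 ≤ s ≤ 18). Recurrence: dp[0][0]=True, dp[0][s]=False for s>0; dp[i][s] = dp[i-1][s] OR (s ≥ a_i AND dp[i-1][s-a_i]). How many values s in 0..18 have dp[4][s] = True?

i\s   0   1   2   3   4   5   6   7   8   9  10  11  12  13  14  15  16  17  18
  0   T   F   F   F   F   F   F   F   F   F   F   F   F   F   F   F   F   F   F
  1   T   F   F   F   F   F   F   T   F   F   F   F   F   F   F   F   F   F   F
  2   T   F   F   T   F   F   F   T   F   F   T   F   F   F   F   F   F   F   F
  3   T   F   F   T   F   F   F   T   F   T   T   F   T   F   F   F   T   F   F
  4   T   F   F   T   F   F   F   T   F   T   T   F   T   F   F   F   T   F   T

8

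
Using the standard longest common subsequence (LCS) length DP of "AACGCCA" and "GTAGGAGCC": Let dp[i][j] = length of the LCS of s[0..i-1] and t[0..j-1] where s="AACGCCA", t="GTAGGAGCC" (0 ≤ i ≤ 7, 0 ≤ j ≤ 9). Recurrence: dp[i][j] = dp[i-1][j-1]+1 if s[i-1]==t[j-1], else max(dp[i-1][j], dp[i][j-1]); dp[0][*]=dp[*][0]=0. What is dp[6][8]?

4

   ''  G  T  A  G  G  A  G  C  C
''  0  0  0  0  0  0  0  0  0  0
 A  0  0  0  1  1  1  1  1  1  1
 A  0  0  0  1  1  1  2  2  2  2
 C  0  0  0  1  1  1  2  2  3  3
 G  0  1  1  1  2  2  2  3  3  3
 C  0  1  1  1  2  2  2  3  4  4
 C  0  1  1  1  2  2  2  3  4  5
 A  0  1  1  2  2  2  3  3  4  5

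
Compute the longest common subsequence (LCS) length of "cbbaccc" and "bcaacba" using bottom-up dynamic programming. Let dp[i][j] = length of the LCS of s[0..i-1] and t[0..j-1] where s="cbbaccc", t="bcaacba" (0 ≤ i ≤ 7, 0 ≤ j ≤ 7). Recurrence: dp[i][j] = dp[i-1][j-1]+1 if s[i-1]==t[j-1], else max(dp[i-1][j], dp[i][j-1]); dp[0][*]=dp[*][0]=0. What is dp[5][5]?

   ''  b  c  a  a  c  b  a
''  0  0  0  0  0  0  0  0
 c  0  0  1  1  1  1  1  1
 b  0  1  1  1  1  1  2  2
 b  0  1  1  1  1  1  2  2
 a  0  1  1  2  2  2  2  3
 c  0  1  2  2  2  3  3  3
 c  0  1  2  2  2  3  3  3
 c  0  1  2  2  2  3  3  3

3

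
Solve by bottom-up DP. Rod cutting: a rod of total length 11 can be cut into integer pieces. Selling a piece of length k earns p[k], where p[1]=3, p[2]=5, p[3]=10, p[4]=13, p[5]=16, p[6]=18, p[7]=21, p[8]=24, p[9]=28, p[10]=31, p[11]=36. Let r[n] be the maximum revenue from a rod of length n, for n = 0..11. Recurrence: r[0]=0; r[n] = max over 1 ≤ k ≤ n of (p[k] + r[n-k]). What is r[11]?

36

   n    0    1    2    3    4    5    6    7    8    9   10   11
r[n]    0    3    6   10   13   16   20   23   26   30   33   36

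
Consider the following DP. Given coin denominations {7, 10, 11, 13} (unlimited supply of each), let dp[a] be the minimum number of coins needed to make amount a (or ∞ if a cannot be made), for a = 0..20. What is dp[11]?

 a  0  1  2  3  4  5  6  7  8  9 10 11 12 13 14 15 16 17 18 19 20
dp  0  -  -  -  -  -  -  1  -  -  1  1  -  1  2  -  -  2  2  -  2
(- denotes ∞ / unreachable)

1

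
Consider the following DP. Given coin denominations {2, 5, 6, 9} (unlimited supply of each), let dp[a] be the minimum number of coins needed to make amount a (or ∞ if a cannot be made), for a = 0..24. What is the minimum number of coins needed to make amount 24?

3

 a  0  1  2  3  4  5  6  7  8  9 10 11 12 13 14 15 16 17 18 19 20 21 22 23 24
dp  0  -  1  -  2  1  1  2  2  1  2  2  2  3  2  2  3  3  2  3  3  3  4  3  3
(- denotes ∞ / unreachable)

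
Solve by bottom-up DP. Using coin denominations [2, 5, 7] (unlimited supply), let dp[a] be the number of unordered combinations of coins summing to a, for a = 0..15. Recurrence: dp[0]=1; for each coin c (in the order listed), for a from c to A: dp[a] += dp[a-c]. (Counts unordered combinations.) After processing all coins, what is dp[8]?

after  coin     0     1     2     3     4     5     6     7     8     9    10    11    12    13    14    15
          2     1     0     1     0     1     0     1     0     1     0     1     0     1     0     1     0
          5     1     0     1     0     1     1     1     1     1     1     2     1     2     1     2     2
          7     1     0     1     0     1     1     1     2     1     2     2     2     3     2     4     3

1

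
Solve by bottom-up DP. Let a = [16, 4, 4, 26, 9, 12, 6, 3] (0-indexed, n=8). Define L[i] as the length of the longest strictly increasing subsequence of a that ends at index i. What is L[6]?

   i    0    1    2    3    4    5    6    7
a[i]   16    4    4   26    9   12    6    3
L[i]    1    1    1    2    2    3    2    1

2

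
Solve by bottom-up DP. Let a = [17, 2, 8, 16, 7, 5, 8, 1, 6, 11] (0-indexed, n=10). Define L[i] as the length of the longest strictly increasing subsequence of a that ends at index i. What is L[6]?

3

   i    0    1    2    3    4    5    6    7    8    9
a[i]   17    2    8   16    7    5    8    1    6   11
L[i]    1    1    2    3    2    2    3    1    3    4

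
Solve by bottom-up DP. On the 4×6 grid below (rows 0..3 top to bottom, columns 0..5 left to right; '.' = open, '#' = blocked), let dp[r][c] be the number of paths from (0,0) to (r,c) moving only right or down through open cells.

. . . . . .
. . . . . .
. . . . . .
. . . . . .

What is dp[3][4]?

r\c   0   1   2   3   4   5
  0   1   1   1   1   1   1
  1   1   2   3   4   5   6
  2   1   3   6  10  15  21
  3   1   4  10  20  35  56

35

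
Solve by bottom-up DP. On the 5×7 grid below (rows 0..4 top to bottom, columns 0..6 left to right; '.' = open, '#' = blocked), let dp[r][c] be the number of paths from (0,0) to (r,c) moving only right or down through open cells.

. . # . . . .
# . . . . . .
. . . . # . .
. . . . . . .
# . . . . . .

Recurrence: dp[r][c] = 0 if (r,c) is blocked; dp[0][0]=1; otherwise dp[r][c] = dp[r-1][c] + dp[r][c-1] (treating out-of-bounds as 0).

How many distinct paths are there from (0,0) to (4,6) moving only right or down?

r\c   0   1   2   3   4   5   6
  0   1   1   0   0   0   0   0
  1   0   1   1   1   1   1   1
  2   0   1   2   3   0   1   2
  3   0   1   3   6   6   7   9
  4   0   1   4  10  16  23  32

32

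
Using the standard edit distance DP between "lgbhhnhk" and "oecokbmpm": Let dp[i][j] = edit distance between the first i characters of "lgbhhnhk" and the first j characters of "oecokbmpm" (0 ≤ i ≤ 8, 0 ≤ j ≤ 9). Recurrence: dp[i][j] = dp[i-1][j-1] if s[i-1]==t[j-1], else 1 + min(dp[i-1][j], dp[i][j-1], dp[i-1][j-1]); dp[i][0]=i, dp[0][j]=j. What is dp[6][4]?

   ''  o  e  c  o  k  b  m  p  m
''  0  1  2  3  4  5  6  7  8  9
 l  1  1  2  3  4  5  6  7  8  9
 g  2  2  2  3  4  5  6  7  8  9
 b  3  3  3  3  4  5  5  6  7  8
 h  4  4  4  4  4  5  6  6  7  8
 h  5  5  5  5  5  5  6  7  7  8
 n  6  6  6  6  6  6  6  7  8  8
 h  7  7  7  7  7  7  7  7  8  9
 k  8  8  8  8  8  7  8  8  8  9

6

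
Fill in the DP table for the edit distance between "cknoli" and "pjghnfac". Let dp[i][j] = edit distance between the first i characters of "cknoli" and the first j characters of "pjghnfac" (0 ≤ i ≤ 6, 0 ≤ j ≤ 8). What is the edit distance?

   ''  p  j  g  h  n  f  a  c
''  0  1  2  3  4  5  6  7  8
 c  1  1  2  3  4  5  6  7  7
 k  2  2  2  3  4  5  6  7  8
 n  3  3  3  3  4  4  5  6  7
 o  4  4  4  4  4  5  5  6  7
 l  5  5  5  5  5  5  6  6  7
 i  6  6  6  6  6  6  6  7  7

7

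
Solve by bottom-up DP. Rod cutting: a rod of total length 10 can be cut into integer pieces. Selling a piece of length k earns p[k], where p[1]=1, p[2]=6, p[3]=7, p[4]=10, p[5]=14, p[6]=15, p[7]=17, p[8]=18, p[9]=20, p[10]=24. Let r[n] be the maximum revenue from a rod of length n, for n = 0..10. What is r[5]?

14

   n    0    1    2    3    4    5    6    7    8    9   10
r[n]    0    1    6    7   12   14   18   20   24   26   30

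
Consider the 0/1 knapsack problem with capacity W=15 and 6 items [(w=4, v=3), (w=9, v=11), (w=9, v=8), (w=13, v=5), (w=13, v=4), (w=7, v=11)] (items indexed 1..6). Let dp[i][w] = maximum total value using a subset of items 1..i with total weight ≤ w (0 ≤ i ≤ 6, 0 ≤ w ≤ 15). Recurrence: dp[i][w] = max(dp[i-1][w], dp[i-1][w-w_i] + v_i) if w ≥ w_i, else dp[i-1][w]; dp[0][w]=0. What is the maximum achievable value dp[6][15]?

i\w   0   1   2   3   4   5   6   7   8   9  10  11  12  13  14  15
  0   0   0   0   0   0   0   0   0   0   0   0   0   0   0   0   0
  1   0   0   0   0   3   3   3   3   3   3   3   3   3   3   3   3
  2   0   0   0   0   3   3   3   3   3  11  11  11  11  14  14  14
  3   0   0   0   0   3   3   3   3   3  11  11  11  11  14  14  14
  4   0   0   0   0   3   3   3   3   3  11  11  11  11  14  14  14
  5   0   0   0   0   3   3   3   3   3  11  11  11  11  14  14  14
  6   0   0   0   0   3   3   3  11  11  11  11  14  14  14  14  14

14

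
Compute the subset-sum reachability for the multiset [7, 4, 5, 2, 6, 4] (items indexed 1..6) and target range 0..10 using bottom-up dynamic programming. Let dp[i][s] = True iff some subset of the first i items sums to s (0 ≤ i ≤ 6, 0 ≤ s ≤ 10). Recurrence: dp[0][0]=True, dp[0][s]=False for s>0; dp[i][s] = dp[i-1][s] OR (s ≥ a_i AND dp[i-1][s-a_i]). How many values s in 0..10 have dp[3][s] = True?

5

i\s   0   1   2   3   4   5   6   7   8   9  10
  0   T   F   F   F   F   F   F   F   F   F   F
  1   T   F   F   F   F   F   F   T   F   F   F
  2   T   F   F   F   T   F   F   T   F   F   F
  3   T   F   F   F   T   T   F   T   F   T   F
  4   T   F   T   F   T   T   T   T   F   T   F
  5   T   F   T   F   T   T   T   T   T   T   T
  6   T   F   T   F   T   T   T   T   T   T   T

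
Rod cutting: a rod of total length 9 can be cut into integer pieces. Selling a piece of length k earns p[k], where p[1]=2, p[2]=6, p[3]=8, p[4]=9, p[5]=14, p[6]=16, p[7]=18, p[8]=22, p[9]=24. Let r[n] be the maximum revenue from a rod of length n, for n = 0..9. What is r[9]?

   n    0    1    2    3    4    5    6    7    8    9
r[n]    0    2    6    8   12   14   18   20   24   26

26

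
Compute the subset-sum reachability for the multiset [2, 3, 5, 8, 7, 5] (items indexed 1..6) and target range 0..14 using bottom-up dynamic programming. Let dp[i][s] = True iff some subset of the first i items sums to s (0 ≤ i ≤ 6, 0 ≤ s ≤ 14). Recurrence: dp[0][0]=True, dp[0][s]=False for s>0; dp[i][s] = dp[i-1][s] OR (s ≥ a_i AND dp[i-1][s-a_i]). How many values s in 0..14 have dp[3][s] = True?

i\s   0   1   2   3   4   5   6   7   8   9  10  11  12  13  14
  0   T   F   F   F   F   F   F   F   F   F   F   F   F   F   F
  1   T   F   T   F   F   F   F   F   F   F   F   F   F   F   F
  2   T   F   T   T   F   T   F   F   F   F   F   F   F   F   F
  3   T   F   T   T   F   T   F   T   T   F   T   F   F   F   F
  4   T   F   T   T   F   T   F   T   T   F   T   T   F   T   F
  5   T   F   T   T   F   T   F   T   T   T   T   T   T   T   T
  6   T   F   T   T   F   T   F   T   T   T   T   T   T   T   T

7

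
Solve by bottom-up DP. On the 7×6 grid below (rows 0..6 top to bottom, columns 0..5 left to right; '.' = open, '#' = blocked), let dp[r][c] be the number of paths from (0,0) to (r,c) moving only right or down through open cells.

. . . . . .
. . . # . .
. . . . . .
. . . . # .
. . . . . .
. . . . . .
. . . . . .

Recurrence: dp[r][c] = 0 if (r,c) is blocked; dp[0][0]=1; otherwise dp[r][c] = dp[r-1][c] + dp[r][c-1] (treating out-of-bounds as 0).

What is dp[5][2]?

r\c   0   1   2   3   4   5
  0   1   1   1   1   1   1
  1   1   2   3   0   1   2
  2   1   3   6   6   7   9
  3   1   4  10  16   0   9
  4   1   5  15  31  31  40
  5   1   6  21  52  83 123
  6   1   7  28  80 163 286

21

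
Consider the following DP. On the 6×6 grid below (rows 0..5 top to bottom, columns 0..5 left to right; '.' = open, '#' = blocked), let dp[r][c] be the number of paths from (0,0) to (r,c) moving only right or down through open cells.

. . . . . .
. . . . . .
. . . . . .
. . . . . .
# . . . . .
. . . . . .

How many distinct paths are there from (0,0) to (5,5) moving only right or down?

246

r\c   0   1   2   3   4   5
  0   1   1   1   1   1   1
  1   1   2   3   4   5   6
  2   1   3   6  10  15  21
  3   1   4  10  20  35  56
  4   0   4  14  34  69 125
  5   0   4  18  52 121 246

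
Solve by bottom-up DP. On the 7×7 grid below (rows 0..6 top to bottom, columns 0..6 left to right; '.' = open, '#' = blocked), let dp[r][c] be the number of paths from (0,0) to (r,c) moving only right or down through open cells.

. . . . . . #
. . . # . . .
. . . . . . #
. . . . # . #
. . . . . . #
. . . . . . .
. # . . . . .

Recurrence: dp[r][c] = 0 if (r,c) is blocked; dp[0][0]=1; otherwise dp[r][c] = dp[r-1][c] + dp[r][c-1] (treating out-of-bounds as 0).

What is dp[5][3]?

52

r\c   0   1   2   3   4   5   6
  0   1   1   1   1   1   1   0
  1   1   2   3   0   1   2   2
  2   1   3   6   6   7   9   0
  3   1   4  10  16   0   9   0
  4   1   5  15  31  31  40   0
  5   1   6  21  52  83 123 123
  6   1   0  21  73 156 279 402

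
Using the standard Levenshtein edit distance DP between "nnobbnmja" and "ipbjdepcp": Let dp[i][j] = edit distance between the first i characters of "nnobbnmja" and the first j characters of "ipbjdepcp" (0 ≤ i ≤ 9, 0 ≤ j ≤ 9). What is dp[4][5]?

   ''  i  p  b  j  d  e  p  c  p
''  0  1  2  3  4  5  6  7  8  9
 n  1  1  2  3  4  5  6  7  8  9
 n  2  2  2  3  4  5  6  7  8  9
 o  3  3  3  3  4  5  6  7  8  9
 b  4  4  4  3  4  5  6  7  8  9
 b  5  5  5  4  4  5  6  7  8  9
 n  6  6  6  5  5  5  6  7  8  9
 m  7  7  7  6  6  6  6  7  8  9
 j  8  8  8  7  6  7  7  7  8  9
 a  9  9  9  8  7  7  8  8  8  9

5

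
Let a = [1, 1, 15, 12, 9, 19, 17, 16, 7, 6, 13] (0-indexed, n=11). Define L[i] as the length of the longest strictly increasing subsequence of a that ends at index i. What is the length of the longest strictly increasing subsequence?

   i    0    1    2    3    4    5    6    7    8    9   10
a[i]    1    1   15   12    9   19   17   16    7    6   13
L[i]    1    1    2    2    2    3    3    3    2    2    3

3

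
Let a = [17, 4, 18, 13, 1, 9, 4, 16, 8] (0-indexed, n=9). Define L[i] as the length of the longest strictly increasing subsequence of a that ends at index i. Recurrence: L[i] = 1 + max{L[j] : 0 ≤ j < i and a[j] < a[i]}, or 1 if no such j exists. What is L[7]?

3

   i    0    1    2    3    4    5    6    7    8
a[i]   17    4   18   13    1    9    4   16    8
L[i]    1    1    2    2    1    2    2    3    3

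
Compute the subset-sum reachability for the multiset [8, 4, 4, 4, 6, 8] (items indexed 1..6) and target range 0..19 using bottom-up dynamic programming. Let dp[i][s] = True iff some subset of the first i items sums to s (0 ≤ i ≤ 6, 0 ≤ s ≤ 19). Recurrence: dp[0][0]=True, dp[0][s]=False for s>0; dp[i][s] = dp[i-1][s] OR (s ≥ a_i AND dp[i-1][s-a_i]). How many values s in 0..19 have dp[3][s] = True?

5

i\s   0   1   2   3   4   5   6   7   8   9  10  11  12  13  14  15  16  17  18  19
  0   T   F   F   F   F   F   F   F   F   F   F   F   F   F   F   F   F   F   F   F
  1   T   F   F   F   F   F   F   F   T   F   F   F   F   F   F   F   F   F   F   F
  2   T   F   F   F   T   F   F   F   T   F   F   F   T   F   F   F   F   F   F   F
  3   T   F   F   F   T   F   F   F   T   F   F   F   T   F   F   F   T   F   F   F
  4   T   F   F   F   T   F   F   F   T   F   F   F   T   F   F   F   T   F   F   F
  5   T   F   F   F   T   F   T   F   T   F   T   F   T   F   T   F   T   F   T   F
  6   T   F   F   F   T   F   T   F   T   F   T   F   T   F   T   F   T   F   T   F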